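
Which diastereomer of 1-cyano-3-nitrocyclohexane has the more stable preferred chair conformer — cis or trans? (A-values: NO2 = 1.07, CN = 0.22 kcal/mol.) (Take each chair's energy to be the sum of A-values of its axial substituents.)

At 1,3 positions (parity same): cis → (e,e or a,a); trans → (a,e or e,a).
Best chair for cis: E = 0.00 kcal/mol; best chair for trans: E = 0.22 kcal/mol.
The cis isomer is lower by 0.22 kcal/mol.

cis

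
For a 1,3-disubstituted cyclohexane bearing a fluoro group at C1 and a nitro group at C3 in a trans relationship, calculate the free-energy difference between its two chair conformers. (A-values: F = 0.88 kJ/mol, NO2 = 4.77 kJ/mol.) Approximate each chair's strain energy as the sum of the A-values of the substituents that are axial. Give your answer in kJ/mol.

3.89 kJ/mol

C1 and C3 have the same parity, so for the trans isomer the two substituents are one axial and one equatorial in each chair.
Chair I (fluoro axial, nitro equatorial): E = 0.88 kJ/mol.
Chair II (fluoro equatorial, nitro axial): E = 4.77 kJ/mol.
ΔE = 4.77 − 0.88 = 3.89 kJ/mol; chair I is more stable.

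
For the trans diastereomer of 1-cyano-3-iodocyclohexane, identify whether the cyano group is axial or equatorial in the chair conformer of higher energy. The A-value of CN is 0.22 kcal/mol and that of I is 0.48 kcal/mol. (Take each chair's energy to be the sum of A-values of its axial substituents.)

C1 and C3 have the same parity, so for the trans isomer the two substituents are one axial and one equatorial in each chair.
Chair I (cyano axial, iodo equatorial): E = 0.22 kcal/mol.
Chair II (cyano equatorial, iodo axial): E = 0.48 kcal/mol.
Chair II is the less stable (higher-energy) conformer, and in that chair the cyano group is equatorial.

equatorial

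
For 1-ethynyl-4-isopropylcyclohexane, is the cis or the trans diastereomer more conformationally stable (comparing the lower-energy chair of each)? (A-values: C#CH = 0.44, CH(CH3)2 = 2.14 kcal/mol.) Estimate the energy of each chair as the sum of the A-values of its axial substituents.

trans

At 1,4 positions (parity opposite): cis → (a,e or e,a); trans → (e,e or a,a).
Best chair for cis: E = 0.44 kcal/mol; best chair for trans: E = 0.00 kcal/mol.
The trans isomer is lower by 0.44 kcal/mol.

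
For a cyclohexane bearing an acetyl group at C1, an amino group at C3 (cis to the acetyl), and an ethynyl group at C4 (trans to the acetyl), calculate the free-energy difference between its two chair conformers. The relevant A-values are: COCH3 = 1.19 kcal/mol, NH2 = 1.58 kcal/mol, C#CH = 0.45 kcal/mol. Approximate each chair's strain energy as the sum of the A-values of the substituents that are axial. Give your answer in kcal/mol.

3.22 kcal/mol

Chair I (acetyl axial, amino axial, ethynyl axial): E = 3.22 kcal/mol.
Chair II (acetyl equatorial, amino equatorial, ethynyl equatorial): E = 0.00 kcal/mol.
ΔE = 3.22 − 0.00 = 3.22 kcal/mol; chair II is more stable.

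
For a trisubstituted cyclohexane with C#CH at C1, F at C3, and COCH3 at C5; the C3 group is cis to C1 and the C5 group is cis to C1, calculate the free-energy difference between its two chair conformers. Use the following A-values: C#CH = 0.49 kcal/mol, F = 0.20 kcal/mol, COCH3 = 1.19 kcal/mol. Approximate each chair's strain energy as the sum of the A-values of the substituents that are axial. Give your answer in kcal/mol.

Chair I (ethynyl axial, fluoro axial, acetyl axial): E = 1.88 kcal/mol.
Chair II (ethynyl equatorial, fluoro equatorial, acetyl equatorial): E = 0.00 kcal/mol.
ΔE = 1.88 − 0.00 = 1.88 kcal/mol; chair II is more stable.

1.88 kcal/mol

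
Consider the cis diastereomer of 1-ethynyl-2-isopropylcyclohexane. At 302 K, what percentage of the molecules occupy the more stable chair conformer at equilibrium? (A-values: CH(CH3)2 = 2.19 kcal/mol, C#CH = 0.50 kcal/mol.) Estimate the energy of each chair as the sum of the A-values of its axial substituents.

94.4%

C1 and C2 have opposite parity, so for the cis isomer the two substituents are one axial and one equatorial in each chair.
Chair I (isopropyl axial, ethynyl equatorial): E = 2.19 kcal/mol; chair II (isopropyl equatorial, ethynyl axial): E = 0.50 kcal/mol.
ΔG = 1.69 kcal/mol between the two chairs.
K = exp(ΔG/RT) with R = 1.987×10⁻³ kcal mol⁻¹ K⁻¹ and T = 302 K gives K ≈ 16.7.
Fraction in the lower-energy chair = K/(K+1) = 94.4%.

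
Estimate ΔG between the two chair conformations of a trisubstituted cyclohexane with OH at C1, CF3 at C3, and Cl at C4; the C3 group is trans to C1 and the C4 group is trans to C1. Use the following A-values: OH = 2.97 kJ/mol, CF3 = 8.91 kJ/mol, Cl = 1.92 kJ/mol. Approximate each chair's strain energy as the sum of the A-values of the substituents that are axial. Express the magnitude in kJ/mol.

Chair I (hydroxyl axial, trifluoromethyl equatorial, chloro axial): E = 4.89 kJ/mol.
Chair II (hydroxyl equatorial, trifluoromethyl axial, chloro equatorial): E = 8.91 kJ/mol.
ΔE = 8.91 − 4.89 = 4.02 kJ/mol; chair I is more stable.

4.02 kJ/mol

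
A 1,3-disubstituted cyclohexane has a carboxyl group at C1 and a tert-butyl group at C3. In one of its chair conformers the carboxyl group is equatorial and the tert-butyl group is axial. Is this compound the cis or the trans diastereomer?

trans

C1 and C3 have the same parity, so their axial bonds point in the same direction.
With same-parity carbons, two substituents on the same face are both axial or both equatorial; opposite faces give one of each.
Here the groups are equatorial/axial → opposite face → trans.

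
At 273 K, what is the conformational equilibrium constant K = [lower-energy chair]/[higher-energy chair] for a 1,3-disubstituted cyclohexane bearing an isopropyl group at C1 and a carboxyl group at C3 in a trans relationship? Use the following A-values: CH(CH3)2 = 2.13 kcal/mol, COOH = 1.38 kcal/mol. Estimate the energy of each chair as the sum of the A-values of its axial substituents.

K ≈ 3.99

C1 and C3 have the same parity, so for the trans isomer the two substituents are one axial and one equatorial in each chair.
Chair I (isopropyl axial, carboxyl equatorial): E = 2.13 kcal/mol; chair II (isopropyl equatorial, carboxyl axial): E = 1.38 kcal/mol.
ΔG = 0.75 kcal/mol between the two chairs.
K = exp(ΔG/RT) with R = 1.987×10⁻³ kcal mol⁻¹ K⁻¹ and T = 273 K gives K ≈ 3.99.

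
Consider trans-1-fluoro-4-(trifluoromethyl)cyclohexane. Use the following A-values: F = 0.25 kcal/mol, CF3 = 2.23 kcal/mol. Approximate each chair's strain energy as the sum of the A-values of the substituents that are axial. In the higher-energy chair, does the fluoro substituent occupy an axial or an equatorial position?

axial

C1 and C4 have opposite parity, so for the trans isomer the two substituents are e,e in one chair and a,a in the other.
Chair I (fluoro axial, trifluoromethyl axial): E = 2.48 kcal/mol.
Chair II (fluoro equatorial, trifluoromethyl equatorial): E = 0.00 kcal/mol.
Chair I is the less stable (higher-energy) conformer, and in that chair the fluoro group is axial.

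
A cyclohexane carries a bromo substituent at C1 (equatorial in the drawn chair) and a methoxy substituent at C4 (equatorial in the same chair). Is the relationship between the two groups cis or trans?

trans

C1 and C4 have opposite parity, so their axial bonds point in opposite directions.
With opposite-parity carbons, two substituents on the same face are one axial and one equatorial; opposite faces give both axial or both equatorial.
Here the groups are equatorial/equatorial → opposite face → trans.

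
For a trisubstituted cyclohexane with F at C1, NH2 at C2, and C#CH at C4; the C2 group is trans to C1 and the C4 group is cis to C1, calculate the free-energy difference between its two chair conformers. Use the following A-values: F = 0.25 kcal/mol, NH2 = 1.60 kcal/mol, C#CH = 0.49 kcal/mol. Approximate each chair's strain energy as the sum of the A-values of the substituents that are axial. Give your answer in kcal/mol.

Chair I (fluoro axial, amino axial, ethynyl equatorial): E = 1.85 kcal/mol.
Chair II (fluoro equatorial, amino equatorial, ethynyl axial): E = 0.49 kcal/mol.
ΔE = 1.85 − 0.49 = 1.36 kcal/mol; chair II is more stable.

1.36 kcal/mol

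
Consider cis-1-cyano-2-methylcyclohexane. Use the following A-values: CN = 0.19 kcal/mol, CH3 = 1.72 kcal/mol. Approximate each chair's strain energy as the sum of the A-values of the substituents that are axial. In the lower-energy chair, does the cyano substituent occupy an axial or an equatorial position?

axial

C1 and C2 have opposite parity, so for the cis isomer the two substituents are one axial and one equatorial in each chair.
Chair I (cyano axial, methyl equatorial): E = 0.19 kcal/mol.
Chair II (cyano equatorial, methyl axial): E = 1.72 kcal/mol.
Chair I is the more stable (lower-energy) conformer, and in that chair the cyano group is axial.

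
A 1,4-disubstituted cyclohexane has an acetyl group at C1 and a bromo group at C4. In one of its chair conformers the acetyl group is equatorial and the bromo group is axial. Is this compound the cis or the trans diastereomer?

cis

C1 and C4 have opposite parity, so their axial bonds point in opposite directions.
With opposite-parity carbons, two substituents on the same face are one axial and one equatorial; opposite faces give both axial or both equatorial.
Here the groups are equatorial/axial → same face → cis.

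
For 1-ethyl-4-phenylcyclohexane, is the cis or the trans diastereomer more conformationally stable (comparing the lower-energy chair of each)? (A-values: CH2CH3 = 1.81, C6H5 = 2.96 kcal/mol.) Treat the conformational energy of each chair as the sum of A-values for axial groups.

trans

At 1,4 positions (parity opposite): cis → (a,e or e,a); trans → (e,e or a,a).
Best chair for cis: E = 1.81 kcal/mol; best chair for trans: E = 0.00 kcal/mol.
The trans isomer is lower by 1.81 kcal/mol.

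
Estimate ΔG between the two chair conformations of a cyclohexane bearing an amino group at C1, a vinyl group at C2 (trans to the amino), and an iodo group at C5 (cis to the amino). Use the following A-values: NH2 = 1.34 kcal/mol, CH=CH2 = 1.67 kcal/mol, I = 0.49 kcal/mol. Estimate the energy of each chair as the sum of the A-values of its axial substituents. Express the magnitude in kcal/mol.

Chair I (amino axial, vinyl axial, iodo axial): E = 3.50 kcal/mol.
Chair II (amino equatorial, vinyl equatorial, iodo equatorial): E = 0.00 kcal/mol.
ΔE = 3.50 − 0.00 = 3.50 kcal/mol; chair II is more stable.

3.50 kcal/mol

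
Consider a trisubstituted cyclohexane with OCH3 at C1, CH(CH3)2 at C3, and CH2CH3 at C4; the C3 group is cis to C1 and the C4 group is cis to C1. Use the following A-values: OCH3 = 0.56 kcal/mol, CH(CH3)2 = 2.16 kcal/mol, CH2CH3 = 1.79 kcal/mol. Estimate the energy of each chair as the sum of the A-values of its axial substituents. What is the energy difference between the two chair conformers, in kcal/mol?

0.93 kcal/mol

Chair I (methoxy axial, isopropyl axial, ethyl equatorial): E = 2.72 kcal/mol.
Chair II (methoxy equatorial, isopropyl equatorial, ethyl axial): E = 1.79 kcal/mol.
ΔE = 2.72 − 1.79 = 0.93 kcal/mol; chair II is more stable.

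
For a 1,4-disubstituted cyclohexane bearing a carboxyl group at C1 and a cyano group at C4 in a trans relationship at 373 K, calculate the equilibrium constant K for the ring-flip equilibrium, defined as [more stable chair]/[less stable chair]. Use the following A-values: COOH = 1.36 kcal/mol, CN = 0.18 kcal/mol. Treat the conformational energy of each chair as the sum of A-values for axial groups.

C1 and C4 have opposite parity, so for the trans isomer the two substituents are e,e in one chair and a,a in the other.
Chair I (carboxyl axial, cyano axial): E = 1.54 kcal/mol; chair II (carboxyl equatorial, cyano equatorial): E = 0.00 kcal/mol.
ΔG = 1.54 kcal/mol between the two chairs.
K = exp(ΔG/RT) with R = 1.987×10⁻³ kcal mol⁻¹ K⁻¹ and T = 373 K gives K ≈ 7.99.

K ≈ 7.99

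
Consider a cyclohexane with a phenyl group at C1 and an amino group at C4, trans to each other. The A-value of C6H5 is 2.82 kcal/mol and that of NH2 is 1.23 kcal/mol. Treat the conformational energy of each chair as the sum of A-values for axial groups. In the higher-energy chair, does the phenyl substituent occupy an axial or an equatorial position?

C1 and C4 have opposite parity, so for the trans isomer the two substituents are e,e in one chair and a,a in the other.
Chair I (phenyl axial, amino axial): E = 4.05 kcal/mol.
Chair II (phenyl equatorial, amino equatorial): E = 0.00 kcal/mol.
Chair I is the less stable (higher-energy) conformer, and in that chair the phenyl group is axial.

axial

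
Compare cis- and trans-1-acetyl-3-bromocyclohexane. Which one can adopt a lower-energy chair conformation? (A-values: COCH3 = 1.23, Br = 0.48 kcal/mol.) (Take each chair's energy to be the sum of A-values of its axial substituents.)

At 1,3 positions (parity same): cis → (e,e or a,a); trans → (a,e or e,a).
Best chair for cis: E = 0.00 kcal/mol; best chair for trans: E = 0.48 kcal/mol.
The cis isomer is lower by 0.48 kcal/mol.

cis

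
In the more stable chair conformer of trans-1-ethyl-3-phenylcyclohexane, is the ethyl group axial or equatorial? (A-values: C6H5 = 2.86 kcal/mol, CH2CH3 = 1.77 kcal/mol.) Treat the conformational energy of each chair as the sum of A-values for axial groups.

C1 and C3 have the same parity, so for the trans isomer the two substituents are one axial and one equatorial in each chair.
Chair I (phenyl axial, ethyl equatorial): E = 2.86 kcal/mol.
Chair II (phenyl equatorial, ethyl axial): E = 1.77 kcal/mol.
Chair II is the more stable (lower-energy) conformer, and in that chair the ethyl group is axial.

axial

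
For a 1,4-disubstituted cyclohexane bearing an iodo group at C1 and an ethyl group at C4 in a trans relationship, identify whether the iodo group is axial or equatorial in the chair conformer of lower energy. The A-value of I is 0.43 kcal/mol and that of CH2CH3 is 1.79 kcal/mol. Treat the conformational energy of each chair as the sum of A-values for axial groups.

C1 and C4 have opposite parity, so for the trans isomer the two substituents are e,e in one chair and a,a in the other.
Chair I (iodo axial, ethyl axial): E = 2.22 kcal/mol.
Chair II (iodo equatorial, ethyl equatorial): E = 0.00 kcal/mol.
Chair II is the more stable (lower-energy) conformer, and in that chair the iodo group is equatorial.

equatorial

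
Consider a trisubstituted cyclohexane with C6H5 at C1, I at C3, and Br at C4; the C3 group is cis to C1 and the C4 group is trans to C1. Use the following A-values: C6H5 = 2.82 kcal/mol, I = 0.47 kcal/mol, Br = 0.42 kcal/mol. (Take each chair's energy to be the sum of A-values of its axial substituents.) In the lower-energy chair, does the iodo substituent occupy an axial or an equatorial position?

Chair I (phenyl axial, iodo axial, bromo axial): E = 3.71 kcal/mol.
Chair II (phenyl equatorial, iodo equatorial, bromo equatorial): E = 0.00 kcal/mol.
Chair II is the more stable (lower-energy) conformer, and in that chair the iodo group is equatorial.

equatorial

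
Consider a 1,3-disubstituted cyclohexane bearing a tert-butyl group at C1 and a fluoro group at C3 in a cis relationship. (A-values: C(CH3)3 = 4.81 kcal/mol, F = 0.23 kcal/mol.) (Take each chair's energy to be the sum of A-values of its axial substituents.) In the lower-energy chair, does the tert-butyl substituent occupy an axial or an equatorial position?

equatorial

C1 and C3 have the same parity, so for the cis isomer the two substituents are e,e in one chair and a,a in the other.
Chair I (tert-butyl axial, fluoro axial): E = 5.04 kcal/mol.
Chair II (tert-butyl equatorial, fluoro equatorial): E = 0.00 kcal/mol.
Chair II is the more stable (lower-energy) conformer, and in that chair the tert-butyl group is equatorial.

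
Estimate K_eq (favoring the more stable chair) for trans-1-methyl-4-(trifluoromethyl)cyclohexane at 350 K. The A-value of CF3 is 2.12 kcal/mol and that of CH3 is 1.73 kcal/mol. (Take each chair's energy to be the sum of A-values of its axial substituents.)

K ≈ 254

C1 and C4 have opposite parity, so for the trans isomer the two substituents are e,e in one chair and a,a in the other.
Chair I (trifluoromethyl axial, methyl axial): E = 3.85 kcal/mol; chair II (trifluoromethyl equatorial, methyl equatorial): E = 0.00 kcal/mol.
ΔG = 3.85 kcal/mol between the two chairs.
K = exp(ΔG/RT) with R = 1.987×10⁻³ kcal mol⁻¹ K⁻¹ and T = 350 K gives K ≈ 254.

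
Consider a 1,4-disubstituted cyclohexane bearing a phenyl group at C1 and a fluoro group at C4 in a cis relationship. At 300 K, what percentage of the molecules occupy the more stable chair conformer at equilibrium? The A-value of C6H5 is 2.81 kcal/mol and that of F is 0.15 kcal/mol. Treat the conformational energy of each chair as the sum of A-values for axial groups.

98.9%

C1 and C4 have opposite parity, so for the cis isomer the two substituents are one axial and one equatorial in each chair.
Chair I (phenyl axial, fluoro equatorial): E = 2.81 kcal/mol; chair II (phenyl equatorial, fluoro axial): E = 0.15 kcal/mol.
ΔG = 2.66 kcal/mol between the two chairs.
K = exp(ΔG/RT) with R = 1.987×10⁻³ kcal mol⁻¹ K⁻¹ and T = 300 K gives K ≈ 86.7.
Fraction in the lower-energy chair = K/(K+1) = 98.9%.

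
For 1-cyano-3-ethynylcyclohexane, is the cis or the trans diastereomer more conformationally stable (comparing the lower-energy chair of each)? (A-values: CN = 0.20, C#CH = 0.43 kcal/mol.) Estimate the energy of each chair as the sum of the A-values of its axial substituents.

cis

At 1,3 positions (parity same): cis → (e,e or a,a); trans → (a,e or e,a).
Best chair for cis: E = 0.00 kcal/mol; best chair for trans: E = 0.20 kcal/mol.
The cis isomer is lower by 0.20 kcal/mol.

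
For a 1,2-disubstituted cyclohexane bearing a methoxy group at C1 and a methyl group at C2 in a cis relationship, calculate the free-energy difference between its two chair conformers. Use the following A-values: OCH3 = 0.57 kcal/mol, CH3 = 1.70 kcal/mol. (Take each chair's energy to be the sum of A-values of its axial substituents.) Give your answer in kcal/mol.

1.13 kcal/mol

C1 and C2 have opposite parity, so for the cis isomer the two substituents are one axial and one equatorial in each chair.
Chair I (methoxy axial, methyl equatorial): E = 0.57 kcal/mol.
Chair II (methoxy equatorial, methyl axial): E = 1.70 kcal/mol.
ΔE = 1.70 − 0.57 = 1.13 kcal/mol; chair I is more stable.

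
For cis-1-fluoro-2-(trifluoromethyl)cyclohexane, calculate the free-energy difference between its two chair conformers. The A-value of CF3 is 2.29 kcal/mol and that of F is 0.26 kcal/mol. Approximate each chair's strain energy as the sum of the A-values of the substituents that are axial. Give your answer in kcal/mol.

2.03 kcal/mol

C1 and C2 have opposite parity, so for the cis isomer the two substituents are one axial and one equatorial in each chair.
Chair I (trifluoromethyl axial, fluoro equatorial): E = 2.29 kcal/mol.
Chair II (trifluoromethyl equatorial, fluoro axial): E = 0.26 kcal/mol.
ΔE = 2.29 − 0.26 = 2.03 kcal/mol; chair II is more stable.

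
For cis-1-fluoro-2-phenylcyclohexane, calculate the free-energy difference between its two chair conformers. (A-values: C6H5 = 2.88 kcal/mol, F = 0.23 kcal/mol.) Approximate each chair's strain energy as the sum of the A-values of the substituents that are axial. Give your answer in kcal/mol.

C1 and C2 have opposite parity, so for the cis isomer the two substituents are one axial and one equatorial in each chair.
Chair I (phenyl axial, fluoro equatorial): E = 2.88 kcal/mol.
Chair II (phenyl equatorial, fluoro axial): E = 0.23 kcal/mol.
ΔE = 2.88 − 0.23 = 2.65 kcal/mol; chair II is more stable.

2.65 kcal/mol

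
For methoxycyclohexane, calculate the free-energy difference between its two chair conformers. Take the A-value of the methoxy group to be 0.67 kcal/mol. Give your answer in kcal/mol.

0.67 kcal/mol

A monosubstituted cyclohexane has one chair with the methoxy group axial (E = A = 0.67 kcal/mol) and one with it equatorial (E = 0).
ΔE = 0.67 − 0 = 0.67 kcal/mol.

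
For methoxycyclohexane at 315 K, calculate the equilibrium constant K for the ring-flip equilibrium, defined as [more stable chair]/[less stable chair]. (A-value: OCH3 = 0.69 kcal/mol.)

One chair has the methoxy group axial (E = 0.69 kcal/mol) and the other has it equatorial (E = 0).
ΔG = 0.69 kcal/mol between the two chairs.
K = exp(ΔG/RT) with R = 1.987×10⁻³ kcal mol⁻¹ K⁻¹ and T = 315 K gives K ≈ 3.01.

K ≈ 3.01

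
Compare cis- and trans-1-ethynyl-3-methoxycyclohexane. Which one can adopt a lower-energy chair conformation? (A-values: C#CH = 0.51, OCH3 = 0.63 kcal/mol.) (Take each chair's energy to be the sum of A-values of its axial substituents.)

At 1,3 positions (parity same): cis → (e,e or a,a); trans → (a,e or e,a).
Best chair for cis: E = 0.00 kcal/mol; best chair for trans: E = 0.51 kcal/mol.
The cis isomer is lower by 0.51 kcal/mol.

cis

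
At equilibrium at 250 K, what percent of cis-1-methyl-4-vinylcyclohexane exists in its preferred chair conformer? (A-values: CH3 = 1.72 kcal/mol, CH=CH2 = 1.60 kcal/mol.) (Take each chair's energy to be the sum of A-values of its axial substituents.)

C1 and C4 have opposite parity, so for the cis isomer the two substituents are one axial and one equatorial in each chair.
Chair I (methyl axial, vinyl equatorial): E = 1.72 kcal/mol; chair II (methyl equatorial, vinyl axial): E = 1.60 kcal/mol.
ΔG = 0.12 kcal/mol between the two chairs.
K = exp(ΔG/RT) with R = 1.987×10⁻³ kcal mol⁻¹ K⁻¹ and T = 250 K gives K ≈ 1.27.
Fraction in the lower-energy chair = K/(K+1) = 56.0%.

56.0%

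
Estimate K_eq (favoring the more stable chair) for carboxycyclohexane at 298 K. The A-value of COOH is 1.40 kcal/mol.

One chair has the carboxyl group axial (E = 1.40 kcal/mol) and the other has it equatorial (E = 0).
ΔG = 1.40 kcal/mol between the two chairs.
K = exp(ΔG/RT) with R = 1.987×10⁻³ kcal mol⁻¹ K⁻¹ and T = 298 K gives K ≈ 10.6.

K ≈ 10.6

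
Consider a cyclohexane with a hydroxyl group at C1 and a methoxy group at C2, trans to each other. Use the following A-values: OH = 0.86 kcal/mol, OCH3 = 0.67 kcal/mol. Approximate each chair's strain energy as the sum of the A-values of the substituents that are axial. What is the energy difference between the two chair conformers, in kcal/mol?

C1 and C2 have opposite parity, so for the trans isomer the two substituents are e,e in one chair and a,a in the other.
Chair I (hydroxyl axial, methoxy axial): E = 1.53 kcal/mol.
Chair II (hydroxyl equatorial, methoxy equatorial): E = 0.00 kcal/mol.
ΔE = 1.53 − 0.00 = 1.53 kcal/mol; chair II is more stable.

1.53 kcal/mol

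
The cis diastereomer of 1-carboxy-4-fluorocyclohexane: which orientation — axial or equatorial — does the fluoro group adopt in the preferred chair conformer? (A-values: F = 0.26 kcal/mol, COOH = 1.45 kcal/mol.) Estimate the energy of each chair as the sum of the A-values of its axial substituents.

axial

C1 and C4 have opposite parity, so for the cis isomer the two substituents are one axial and one equatorial in each chair.
Chair I (fluoro axial, carboxyl equatorial): E = 0.26 kcal/mol.
Chair II (fluoro equatorial, carboxyl axial): E = 1.45 kcal/mol.
Chair I is the more stable (lower-energy) conformer, and in that chair the fluoro group is axial.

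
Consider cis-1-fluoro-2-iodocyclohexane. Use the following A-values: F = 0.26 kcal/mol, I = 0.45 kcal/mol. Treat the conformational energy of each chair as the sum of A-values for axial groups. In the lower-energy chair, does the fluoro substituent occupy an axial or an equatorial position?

C1 and C2 have opposite parity, so for the cis isomer the two substituents are one axial and one equatorial in each chair.
Chair I (fluoro axial, iodo equatorial): E = 0.26 kcal/mol.
Chair II (fluoro equatorial, iodo axial): E = 0.45 kcal/mol.
Chair I is the more stable (lower-energy) conformer, and in that chair the fluoro group is axial.

axial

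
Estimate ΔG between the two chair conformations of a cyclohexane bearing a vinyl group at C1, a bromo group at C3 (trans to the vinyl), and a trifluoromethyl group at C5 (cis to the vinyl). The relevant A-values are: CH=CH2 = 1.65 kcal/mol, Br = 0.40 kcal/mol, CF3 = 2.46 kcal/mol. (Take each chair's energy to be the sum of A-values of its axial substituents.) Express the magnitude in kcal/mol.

3.71 kcal/mol

Chair I (vinyl axial, bromo equatorial, trifluoromethyl axial): E = 4.11 kcal/mol.
Chair II (vinyl equatorial, bromo axial, trifluoromethyl equatorial): E = 0.40 kcal/mol.
ΔE = 4.11 − 0.40 = 3.71 kcal/mol; chair II is more stable.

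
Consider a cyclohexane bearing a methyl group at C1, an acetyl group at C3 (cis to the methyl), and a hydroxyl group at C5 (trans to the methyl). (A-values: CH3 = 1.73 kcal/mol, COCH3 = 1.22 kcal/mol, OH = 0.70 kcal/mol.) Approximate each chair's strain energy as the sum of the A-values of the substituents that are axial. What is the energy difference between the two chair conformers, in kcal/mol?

2.25 kcal/mol

Chair I (methyl axial, acetyl axial, hydroxyl equatorial): E = 2.95 kcal/mol.
Chair II (methyl equatorial, acetyl equatorial, hydroxyl axial): E = 0.70 kcal/mol.
ΔE = 2.95 − 0.70 = 2.25 kcal/mol; chair II is more stable.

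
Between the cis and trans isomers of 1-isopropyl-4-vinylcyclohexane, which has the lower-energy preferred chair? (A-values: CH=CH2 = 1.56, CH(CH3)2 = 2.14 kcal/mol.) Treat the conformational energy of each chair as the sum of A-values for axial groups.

trans

At 1,4 positions (parity opposite): cis → (a,e or e,a); trans → (e,e or a,a).
Best chair for cis: E = 1.56 kcal/mol; best chair for trans: E = 0.00 kcal/mol.
The trans isomer is lower by 1.56 kcal/mol.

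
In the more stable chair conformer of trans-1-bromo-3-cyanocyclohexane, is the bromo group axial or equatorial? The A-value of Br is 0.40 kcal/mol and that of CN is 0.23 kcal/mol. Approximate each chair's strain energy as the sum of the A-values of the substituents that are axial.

equatorial

C1 and C3 have the same parity, so for the trans isomer the two substituents are one axial and one equatorial in each chair.
Chair I (bromo axial, cyano equatorial): E = 0.40 kcal/mol.
Chair II (bromo equatorial, cyano axial): E = 0.23 kcal/mol.
Chair II is the more stable (lower-energy) conformer, and in that chair the bromo group is equatorial.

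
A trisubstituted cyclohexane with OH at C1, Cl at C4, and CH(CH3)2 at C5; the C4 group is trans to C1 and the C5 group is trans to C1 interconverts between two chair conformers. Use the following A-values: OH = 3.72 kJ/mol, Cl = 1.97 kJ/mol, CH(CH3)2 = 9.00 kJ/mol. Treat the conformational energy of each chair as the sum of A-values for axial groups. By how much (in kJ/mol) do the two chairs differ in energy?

3.31 kJ/mol

Chair I (hydroxyl axial, chloro axial, isopropyl equatorial): E = 5.69 kJ/mol.
Chair II (hydroxyl equatorial, chloro equatorial, isopropyl axial): E = 9.00 kJ/mol.
ΔE = 9.00 − 5.69 = 3.31 kJ/mol; chair I is more stable.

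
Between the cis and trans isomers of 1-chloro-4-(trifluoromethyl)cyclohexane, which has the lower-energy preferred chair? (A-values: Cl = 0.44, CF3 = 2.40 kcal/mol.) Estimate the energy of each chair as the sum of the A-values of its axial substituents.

At 1,4 positions (parity opposite): cis → (a,e or e,a); trans → (e,e or a,a).
Best chair for cis: E = 0.44 kcal/mol; best chair for trans: E = 0.00 kcal/mol.
The trans isomer is lower by 0.44 kcal/mol.

trans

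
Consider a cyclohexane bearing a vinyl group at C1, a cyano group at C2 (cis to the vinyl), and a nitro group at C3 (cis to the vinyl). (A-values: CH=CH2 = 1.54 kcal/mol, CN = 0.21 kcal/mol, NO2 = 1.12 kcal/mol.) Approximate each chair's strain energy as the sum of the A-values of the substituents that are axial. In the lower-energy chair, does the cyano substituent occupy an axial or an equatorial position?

Chair I (vinyl axial, cyano equatorial, nitro axial): E = 2.66 kcal/mol.
Chair II (vinyl equatorial, cyano axial, nitro equatorial): E = 0.21 kcal/mol.
Chair II is the more stable (lower-energy) conformer, and in that chair the cyano group is axial.

axial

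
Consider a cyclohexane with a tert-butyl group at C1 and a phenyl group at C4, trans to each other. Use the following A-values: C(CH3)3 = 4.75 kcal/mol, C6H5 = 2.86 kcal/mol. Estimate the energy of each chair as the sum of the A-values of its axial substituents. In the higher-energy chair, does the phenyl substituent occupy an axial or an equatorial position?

axial

C1 and C4 have opposite parity, so for the trans isomer the two substituents are e,e in one chair and a,a in the other.
Chair I (tert-butyl axial, phenyl axial): E = 7.61 kcal/mol.
Chair II (tert-butyl equatorial, phenyl equatorial): E = 0.00 kcal/mol.
Chair I is the less stable (higher-energy) conformer, and in that chair the phenyl group is axial.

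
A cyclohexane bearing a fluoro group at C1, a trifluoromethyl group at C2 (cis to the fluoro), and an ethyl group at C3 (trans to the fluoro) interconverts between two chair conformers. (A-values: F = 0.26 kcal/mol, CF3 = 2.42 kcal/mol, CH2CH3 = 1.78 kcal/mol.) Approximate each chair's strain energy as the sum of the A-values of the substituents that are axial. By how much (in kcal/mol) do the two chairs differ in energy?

Chair I (fluoro axial, trifluoromethyl equatorial, ethyl equatorial): E = 0.26 kcal/mol.
Chair II (fluoro equatorial, trifluoromethyl axial, ethyl axial): E = 4.20 kcal/mol.
ΔE = 4.20 − 0.26 = 3.94 kcal/mol; chair I is more stable.

3.94 kcal/mol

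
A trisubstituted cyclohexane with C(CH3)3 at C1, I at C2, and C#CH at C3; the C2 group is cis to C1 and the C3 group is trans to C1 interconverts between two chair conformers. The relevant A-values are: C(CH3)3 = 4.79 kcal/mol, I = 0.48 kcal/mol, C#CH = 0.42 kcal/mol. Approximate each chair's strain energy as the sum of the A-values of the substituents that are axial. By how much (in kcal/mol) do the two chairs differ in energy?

3.89 kcal/mol

Chair I (tert-butyl axial, iodo equatorial, ethynyl equatorial): E = 4.79 kcal/mol.
Chair II (tert-butyl equatorial, iodo axial, ethynyl axial): E = 0.90 kcal/mol.
ΔE = 4.79 − 0.90 = 3.89 kcal/mol; chair II is more stable.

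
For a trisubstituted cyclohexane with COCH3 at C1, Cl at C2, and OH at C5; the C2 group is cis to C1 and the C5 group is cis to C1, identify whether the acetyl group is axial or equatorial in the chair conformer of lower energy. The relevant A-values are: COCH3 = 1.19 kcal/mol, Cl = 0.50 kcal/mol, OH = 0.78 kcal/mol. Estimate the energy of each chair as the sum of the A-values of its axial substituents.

equatorial

Chair I (acetyl axial, chloro equatorial, hydroxyl axial): E = 1.97 kcal/mol.
Chair II (acetyl equatorial, chloro axial, hydroxyl equatorial): E = 0.50 kcal/mol.
Chair II is the more stable (lower-energy) conformer, and in that chair the acetyl group is equatorial.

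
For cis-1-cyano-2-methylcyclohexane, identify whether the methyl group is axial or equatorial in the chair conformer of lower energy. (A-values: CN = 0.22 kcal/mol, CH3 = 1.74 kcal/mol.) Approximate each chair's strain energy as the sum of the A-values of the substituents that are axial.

equatorial

C1 and C2 have opposite parity, so for the cis isomer the two substituents are one axial and one equatorial in each chair.
Chair I (cyano axial, methyl equatorial): E = 0.22 kcal/mol.
Chair II (cyano equatorial, methyl axial): E = 1.74 kcal/mol.
Chair I is the more stable (lower-energy) conformer, and in that chair the methyl group is equatorial.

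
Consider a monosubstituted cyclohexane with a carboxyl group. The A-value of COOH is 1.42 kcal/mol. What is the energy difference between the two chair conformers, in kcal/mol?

A monosubstituted cyclohexane has one chair with the carboxyl group axial (E = A = 1.42 kcal/mol) and one with it equatorial (E = 0).
ΔE = 1.42 − 0 = 1.42 kcal/mol.

1.42 kcal/mol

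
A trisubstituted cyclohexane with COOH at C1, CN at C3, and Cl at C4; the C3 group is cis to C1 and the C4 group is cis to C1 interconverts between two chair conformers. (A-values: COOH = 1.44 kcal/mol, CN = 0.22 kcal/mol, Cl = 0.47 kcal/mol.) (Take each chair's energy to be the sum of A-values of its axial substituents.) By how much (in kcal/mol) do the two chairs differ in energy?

1.19 kcal/mol

Chair I (carboxyl axial, cyano axial, chloro equatorial): E = 1.66 kcal/mol.
Chair II (carboxyl equatorial, cyano equatorial, chloro axial): E = 0.47 kcal/mol.
ΔE = 1.66 − 0.47 = 1.19 kcal/mol; chair II is more stable.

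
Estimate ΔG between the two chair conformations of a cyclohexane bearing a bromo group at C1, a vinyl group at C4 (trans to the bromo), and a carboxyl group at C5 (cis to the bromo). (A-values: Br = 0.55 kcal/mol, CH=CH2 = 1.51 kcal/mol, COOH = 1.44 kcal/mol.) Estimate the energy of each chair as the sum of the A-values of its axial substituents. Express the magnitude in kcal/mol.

Chair I (bromo axial, vinyl axial, carboxyl axial): E = 3.50 kcal/mol.
Chair II (bromo equatorial, vinyl equatorial, carboxyl equatorial): E = 0.00 kcal/mol.
ΔE = 3.50 − 0.00 = 3.50 kcal/mol; chair II is more stable.

3.50 kcal/mol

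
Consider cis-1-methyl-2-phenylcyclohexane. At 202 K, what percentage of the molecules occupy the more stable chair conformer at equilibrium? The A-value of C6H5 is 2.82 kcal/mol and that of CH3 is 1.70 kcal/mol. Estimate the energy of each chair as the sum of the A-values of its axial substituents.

94.2%

C1 and C2 have opposite parity, so for the cis isomer the two substituents are one axial and one equatorial in each chair.
Chair I (phenyl axial, methyl equatorial): E = 2.82 kcal/mol; chair II (phenyl equatorial, methyl axial): E = 1.70 kcal/mol.
ΔG = 1.12 kcal/mol between the two chairs.
K = exp(ΔG/RT) with R = 1.987×10⁻³ kcal mol⁻¹ K⁻¹ and T = 202 K gives K ≈ 16.3.
Fraction in the lower-energy chair = K/(K+1) = 94.2%.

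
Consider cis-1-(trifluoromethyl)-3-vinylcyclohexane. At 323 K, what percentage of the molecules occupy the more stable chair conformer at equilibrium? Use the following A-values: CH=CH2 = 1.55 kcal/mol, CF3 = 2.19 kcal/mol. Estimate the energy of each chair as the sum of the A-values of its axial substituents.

C1 and C3 have the same parity, so for the cis isomer the two substituents are e,e in one chair and a,a in the other.
Chair I (vinyl axial, trifluoromethyl axial): E = 3.74 kcal/mol; chair II (vinyl equatorial, trifluoromethyl equatorial): E = 0.00 kcal/mol.
ΔG = 3.74 kcal/mol between the two chairs.
K = exp(ΔG/RT) with R = 1.987×10⁻³ kcal mol⁻¹ K⁻¹ and T = 323 K gives K ≈ 339.
Fraction in the lower-energy chair = K/(K+1) = 99.7%.

99.7%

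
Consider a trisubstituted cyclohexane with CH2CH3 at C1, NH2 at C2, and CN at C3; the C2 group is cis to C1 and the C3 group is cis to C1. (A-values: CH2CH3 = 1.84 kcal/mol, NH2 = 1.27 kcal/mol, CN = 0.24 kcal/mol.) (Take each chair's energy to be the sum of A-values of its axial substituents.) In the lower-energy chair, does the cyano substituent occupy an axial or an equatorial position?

Chair I (ethyl axial, amino equatorial, cyano axial): E = 2.08 kcal/mol.
Chair II (ethyl equatorial, amino axial, cyano equatorial): E = 1.27 kcal/mol.
Chair II is the more stable (lower-energy) conformer, and in that chair the cyano group is equatorial.

equatorial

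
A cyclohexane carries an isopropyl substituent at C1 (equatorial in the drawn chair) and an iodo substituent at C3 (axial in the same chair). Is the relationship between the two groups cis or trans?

trans

C1 and C3 have the same parity, so their axial bonds point in the same direction.
With same-parity carbons, two substituents on the same face are both axial or both equatorial; opposite faces give one of each.
Here the groups are equatorial/axial → opposite face → trans.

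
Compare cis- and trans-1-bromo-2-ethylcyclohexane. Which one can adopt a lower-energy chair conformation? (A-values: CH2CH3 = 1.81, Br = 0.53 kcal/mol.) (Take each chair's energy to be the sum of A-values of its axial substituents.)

At 1,2 positions (parity opposite): cis → (a,e or e,a); trans → (e,e or a,a).
Best chair for cis: E = 0.53 kcal/mol; best chair for trans: E = 0.00 kcal/mol.
The trans isomer is lower by 0.53 kcal/mol.

trans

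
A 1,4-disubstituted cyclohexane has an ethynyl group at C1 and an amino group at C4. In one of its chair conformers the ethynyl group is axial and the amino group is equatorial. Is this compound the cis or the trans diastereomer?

C1 and C4 have opposite parity, so their axial bonds point in opposite directions.
With opposite-parity carbons, two substituents on the same face are one axial and one equatorial; opposite faces give both axial or both equatorial.
Here the groups are axial/equatorial → same face → cis.

cis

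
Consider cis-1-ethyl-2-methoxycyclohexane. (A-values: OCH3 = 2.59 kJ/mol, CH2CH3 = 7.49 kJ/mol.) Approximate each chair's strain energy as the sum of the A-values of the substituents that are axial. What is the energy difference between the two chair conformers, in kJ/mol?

4.90 kJ/mol

C1 and C2 have opposite parity, so for the cis isomer the two substituents are one axial and one equatorial in each chair.
Chair I (methoxy axial, ethyl equatorial): E = 2.59 kJ/mol.
Chair II (methoxy equatorial, ethyl axial): E = 7.49 kJ/mol.
ΔE = 7.49 − 2.59 = 4.90 kJ/mol; chair I is more stable.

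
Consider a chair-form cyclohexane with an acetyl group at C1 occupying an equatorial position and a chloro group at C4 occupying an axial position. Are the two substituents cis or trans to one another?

cis

C1 and C4 have opposite parity, so their axial bonds point in opposite directions.
With opposite-parity carbons, two substituents on the same face are one axial and one equatorial; opposite faces give both axial or both equatorial.
Here the groups are equatorial/axial → same face → cis.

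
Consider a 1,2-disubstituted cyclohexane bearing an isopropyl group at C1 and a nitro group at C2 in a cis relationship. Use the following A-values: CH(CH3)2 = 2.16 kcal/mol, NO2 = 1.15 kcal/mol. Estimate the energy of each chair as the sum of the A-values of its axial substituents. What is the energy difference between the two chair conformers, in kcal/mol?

C1 and C2 have opposite parity, so for the cis isomer the two substituents are one axial and one equatorial in each chair.
Chair I (isopropyl axial, nitro equatorial): E = 2.16 kcal/mol.
Chair II (isopropyl equatorial, nitro axial): E = 1.15 kcal/mol.
ΔE = 2.16 − 1.15 = 1.01 kcal/mol; chair II is more stable.

1.01 kcal/mol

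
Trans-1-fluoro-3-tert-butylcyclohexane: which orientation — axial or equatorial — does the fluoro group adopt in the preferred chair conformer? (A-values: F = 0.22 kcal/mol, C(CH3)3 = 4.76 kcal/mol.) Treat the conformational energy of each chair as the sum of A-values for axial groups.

axial

C1 and C3 have the same parity, so for the trans isomer the two substituents are one axial and one equatorial in each chair.
Chair I (fluoro axial, tert-butyl equatorial): E = 0.22 kcal/mol.
Chair II (fluoro equatorial, tert-butyl axial): E = 4.76 kcal/mol.
Chair I is the more stable (lower-energy) conformer, and in that chair the fluoro group is axial.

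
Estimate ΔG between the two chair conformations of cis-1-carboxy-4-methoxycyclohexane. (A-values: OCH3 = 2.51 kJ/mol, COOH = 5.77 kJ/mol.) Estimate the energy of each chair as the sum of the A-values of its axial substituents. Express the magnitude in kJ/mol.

C1 and C4 have opposite parity, so for the cis isomer the two substituents are one axial and one equatorial in each chair.
Chair I (methoxy axial, carboxyl equatorial): E = 2.51 kJ/mol.
Chair II (methoxy equatorial, carboxyl axial): E = 5.77 kJ/mol.
ΔE = 5.77 − 2.51 = 3.26 kJ/mol; chair I is more stable.

3.26 kJ/mol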